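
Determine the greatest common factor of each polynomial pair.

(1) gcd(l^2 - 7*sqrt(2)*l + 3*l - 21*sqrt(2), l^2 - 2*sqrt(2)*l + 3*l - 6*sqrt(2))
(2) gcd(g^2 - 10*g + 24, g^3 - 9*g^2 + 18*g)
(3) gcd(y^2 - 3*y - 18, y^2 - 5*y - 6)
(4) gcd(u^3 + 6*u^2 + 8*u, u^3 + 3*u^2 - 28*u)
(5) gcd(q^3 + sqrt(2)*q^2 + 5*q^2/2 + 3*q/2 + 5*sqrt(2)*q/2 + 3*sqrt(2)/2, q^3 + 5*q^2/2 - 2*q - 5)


(1) = gcd((l + 3)*(l - 7*sqrt(2)), (l + 3)*(l - 2*sqrt(2))) = l + 3
(2) = g - 6
(3) = gcd((y - 6)*(y + 3), (y - 6)*(y + 1)) = y - 6
(4) = u
(5) = q + sqrt(2)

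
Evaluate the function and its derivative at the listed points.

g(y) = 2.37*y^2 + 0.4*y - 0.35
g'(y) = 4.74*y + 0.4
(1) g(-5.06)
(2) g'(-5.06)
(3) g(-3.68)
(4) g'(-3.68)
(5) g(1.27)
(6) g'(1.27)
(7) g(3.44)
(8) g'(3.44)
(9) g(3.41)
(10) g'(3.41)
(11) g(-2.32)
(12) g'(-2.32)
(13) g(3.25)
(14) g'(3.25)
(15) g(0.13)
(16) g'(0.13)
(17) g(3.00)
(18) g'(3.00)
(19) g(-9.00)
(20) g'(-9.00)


(1) = 58.31
(2) = -23.58
(3) = 30.27
(4) = -17.04
(5) = 3.98
(6) = 6.42
(7) = 29.07
(8) = 16.71
(9) = 28.57
(10) = 16.56
(11) = 11.48
(12) = -10.60
(13) = 25.98
(14) = 15.81
(15) = -0.26
(16) = 1.02
(17) = 22.18
(18) = 14.62
(19) = 188.02
(20) = -42.26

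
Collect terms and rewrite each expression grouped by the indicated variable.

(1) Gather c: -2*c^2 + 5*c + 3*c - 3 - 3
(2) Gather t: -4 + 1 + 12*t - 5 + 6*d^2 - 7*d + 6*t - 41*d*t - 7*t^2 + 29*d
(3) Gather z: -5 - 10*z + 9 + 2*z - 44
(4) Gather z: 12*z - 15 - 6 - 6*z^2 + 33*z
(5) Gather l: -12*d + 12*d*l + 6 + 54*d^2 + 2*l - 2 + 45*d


(1) = -2*c^2 + 8*c - 6
(2) = 6*d^2 + 22*d - 7*t^2 + t*(18 - 41*d) - 8
(3) = -8*z - 40
(4) = -6*z^2 + 45*z - 21
(5) = 54*d^2 + 33*d + l*(12*d + 2) + 4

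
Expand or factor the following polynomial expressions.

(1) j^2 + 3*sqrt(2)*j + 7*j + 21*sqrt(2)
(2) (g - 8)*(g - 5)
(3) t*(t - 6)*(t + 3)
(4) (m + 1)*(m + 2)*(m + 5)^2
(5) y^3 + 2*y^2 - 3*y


(1) = (j + 7)*(j + 3*sqrt(2))
(2) = g^2 - 13*g + 40
(3) = t^3 - 3*t^2 - 18*t
(4) = m^4 + 13*m^3 + 57*m^2 + 95*m + 50
(5) = y*(y - 1)*(y + 3)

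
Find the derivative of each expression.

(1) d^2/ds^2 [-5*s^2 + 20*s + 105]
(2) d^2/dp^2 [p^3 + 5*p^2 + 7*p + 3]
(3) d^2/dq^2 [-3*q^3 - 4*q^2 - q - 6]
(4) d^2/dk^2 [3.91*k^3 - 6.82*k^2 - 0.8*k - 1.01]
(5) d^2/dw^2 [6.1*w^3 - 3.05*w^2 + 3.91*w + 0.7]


(1) = -10
(2) = 6*p + 10
(3) = -18*q - 8
(4) = 23.46*k - 13.64
(5) = 36.6*w - 6.1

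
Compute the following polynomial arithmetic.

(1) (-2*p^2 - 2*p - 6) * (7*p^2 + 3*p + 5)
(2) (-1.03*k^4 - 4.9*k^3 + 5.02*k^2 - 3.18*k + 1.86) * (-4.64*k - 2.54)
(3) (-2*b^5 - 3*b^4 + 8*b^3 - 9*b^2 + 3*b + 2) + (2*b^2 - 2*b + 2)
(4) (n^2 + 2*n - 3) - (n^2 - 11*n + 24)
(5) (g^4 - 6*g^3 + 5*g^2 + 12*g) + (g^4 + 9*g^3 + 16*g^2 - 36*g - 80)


(1) = -14*p^4 - 20*p^3 - 58*p^2 - 28*p - 30
(2) = 4.7792*k^5 + 25.3522*k^4 - 10.8468*k^3 + 2.0044*k^2 - 0.5532*k - 4.7244
(3) = -2*b^5 - 3*b^4 + 8*b^3 - 7*b^2 + b + 4
(4) = 13*n - 27
(5) = 2*g^4 + 3*g^3 + 21*g^2 - 24*g - 80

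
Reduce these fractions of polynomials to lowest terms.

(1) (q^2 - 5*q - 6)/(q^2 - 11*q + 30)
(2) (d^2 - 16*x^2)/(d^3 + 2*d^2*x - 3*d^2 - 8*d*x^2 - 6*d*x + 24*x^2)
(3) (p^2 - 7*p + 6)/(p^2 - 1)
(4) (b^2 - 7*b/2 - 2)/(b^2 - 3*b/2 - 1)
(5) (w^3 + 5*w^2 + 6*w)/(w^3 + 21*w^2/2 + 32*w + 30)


(1) = (q + 1)/(q - 5)
(2) = (-d + 4*x)/(-d^2 + 2*d*x + 3*d - 6*x)
(3) = (p - 6)/(p + 1)
(4) = (b - 4)/(b - 2)
(5) = (2*w^2 + 6*w)/(2*w^2 + 17*w + 30)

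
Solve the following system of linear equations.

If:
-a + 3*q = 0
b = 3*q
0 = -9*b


Then:
a = 0
b = 0
q = 0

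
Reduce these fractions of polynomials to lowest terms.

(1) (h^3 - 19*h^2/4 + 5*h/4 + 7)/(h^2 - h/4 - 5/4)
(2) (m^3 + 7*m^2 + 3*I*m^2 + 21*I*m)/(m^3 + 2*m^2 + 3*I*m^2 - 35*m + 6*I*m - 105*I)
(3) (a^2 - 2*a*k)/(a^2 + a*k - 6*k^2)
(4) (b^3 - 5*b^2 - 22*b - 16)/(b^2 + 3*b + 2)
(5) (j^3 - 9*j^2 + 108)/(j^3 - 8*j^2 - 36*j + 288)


(1) = (4*h^2 - 23*h + 28)/(4*h - 5)
(2) = m/(m - 5)
(3) = a/(a + 3*k)
(4) = b - 8
(5) = (j^2 - 3*j - 18)/(j^2 - 2*j - 48)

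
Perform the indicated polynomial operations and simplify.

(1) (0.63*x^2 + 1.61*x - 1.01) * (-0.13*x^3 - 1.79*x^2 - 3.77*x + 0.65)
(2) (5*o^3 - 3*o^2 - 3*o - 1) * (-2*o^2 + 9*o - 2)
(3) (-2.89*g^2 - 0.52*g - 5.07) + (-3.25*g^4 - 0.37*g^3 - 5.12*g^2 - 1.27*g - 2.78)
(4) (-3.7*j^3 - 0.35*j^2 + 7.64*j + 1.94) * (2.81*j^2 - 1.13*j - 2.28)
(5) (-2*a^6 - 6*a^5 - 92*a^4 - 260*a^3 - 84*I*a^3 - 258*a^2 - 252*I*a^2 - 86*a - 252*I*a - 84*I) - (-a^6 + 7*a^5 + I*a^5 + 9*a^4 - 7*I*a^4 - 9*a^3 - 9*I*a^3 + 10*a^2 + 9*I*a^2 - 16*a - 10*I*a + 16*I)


(1) = -0.0819*x^5 - 1.337*x^4 - 5.1257*x^3 - 3.8523*x^2 + 4.8542*x - 0.6565
(2) = -10*o^5 + 51*o^4 - 31*o^3 - 19*o^2 - 3*o + 2
(3) = -3.25*g^4 - 0.37*g^3 - 8.01*g^2 - 1.79*g - 7.85
(4) = -10.397*j^5 + 3.1975*j^4 + 30.2999*j^3 - 2.3838*j^2 - 19.6114*j - 4.4232
(5) = -a^6 - 13*a^5 - I*a^5 - 101*a^4 + 7*I*a^4 - 251*a^3 - 75*I*a^3 - 268*a^2 - 261*I*a^2 - 70*a - 242*I*a - 100*I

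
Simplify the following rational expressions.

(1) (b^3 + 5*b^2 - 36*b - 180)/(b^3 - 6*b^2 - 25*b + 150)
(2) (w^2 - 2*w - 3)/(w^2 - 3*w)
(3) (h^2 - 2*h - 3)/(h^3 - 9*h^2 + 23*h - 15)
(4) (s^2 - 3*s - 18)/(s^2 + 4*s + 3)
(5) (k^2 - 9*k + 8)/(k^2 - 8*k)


(1) = (b + 6)/(b - 5)
(2) = (w + 1)/w
(3) = (h + 1)/(h^2 - 6*h + 5)
(4) = (s - 6)/(s + 1)
(5) = (k - 1)/k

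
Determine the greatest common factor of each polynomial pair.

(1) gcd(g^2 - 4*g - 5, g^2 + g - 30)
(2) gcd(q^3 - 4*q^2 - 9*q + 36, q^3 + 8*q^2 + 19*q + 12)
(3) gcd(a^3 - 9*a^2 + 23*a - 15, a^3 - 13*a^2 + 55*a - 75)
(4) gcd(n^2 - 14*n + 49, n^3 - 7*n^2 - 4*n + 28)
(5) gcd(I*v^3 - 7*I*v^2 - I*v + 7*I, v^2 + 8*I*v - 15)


(1) = gcd((g - 5)*(g + 1), (g - 5)*(g + 6)) = g - 5
(2) = gcd((q - 4)*(q - 3)*(q + 3), (q + 1)*(q + 3)*(q + 4)) = q + 3
(3) = a^2 - 8*a + 15
(4) = n - 7
(5) = gcd((v - 7)*(v + 1)*(I*v - I), (v + 3*I)*(v + 5*I)) = 1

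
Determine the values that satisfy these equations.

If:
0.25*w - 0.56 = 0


Then:
w = 2.24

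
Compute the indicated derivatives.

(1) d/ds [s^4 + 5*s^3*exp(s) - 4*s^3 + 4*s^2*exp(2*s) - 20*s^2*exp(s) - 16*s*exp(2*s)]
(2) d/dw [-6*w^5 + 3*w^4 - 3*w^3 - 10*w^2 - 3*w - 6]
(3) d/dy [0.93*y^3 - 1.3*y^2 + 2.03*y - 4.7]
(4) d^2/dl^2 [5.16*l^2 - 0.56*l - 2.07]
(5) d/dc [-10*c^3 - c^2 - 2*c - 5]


(1) = 5*s^3*exp(s) + 4*s^3 + 8*s^2*exp(2*s) - 5*s^2*exp(s) - 12*s^2 - 24*s*exp(2*s) - 40*s*exp(s) - 16*exp(2*s)
(2) = -30*w^4 + 12*w^3 - 9*w^2 - 20*w - 3
(3) = 2.79*y^2 - 2.6*y + 2.03
(4) = 10.3200000000000
(5) = -30*c^2 - 2*c - 2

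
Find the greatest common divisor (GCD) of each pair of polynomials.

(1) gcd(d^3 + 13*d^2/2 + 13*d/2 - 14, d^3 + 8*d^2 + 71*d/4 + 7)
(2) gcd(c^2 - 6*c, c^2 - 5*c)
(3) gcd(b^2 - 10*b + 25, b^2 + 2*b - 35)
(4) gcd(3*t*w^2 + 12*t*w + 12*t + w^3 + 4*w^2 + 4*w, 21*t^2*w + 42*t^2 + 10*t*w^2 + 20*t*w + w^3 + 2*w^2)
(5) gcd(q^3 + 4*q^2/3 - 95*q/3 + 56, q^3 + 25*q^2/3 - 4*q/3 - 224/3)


(1) = gcd((d - 1)*(d + 7/2)*(d + 4), (d + 1/2)*(d + 7/2)*(d + 4)) = d^2 + 15*d/2 + 14
(2) = c
(3) = gcd((b - 5)^2, (b - 5)*(b + 7)) = b - 5
(4) = gcd((3*t + w)*(w + 2)^2, (3*t + w)*(7*t + w)*(w + 2)) = 3*t*w + 6*t + w^2 + 2*w
(5) = q^2 + 13*q/3 - 56/3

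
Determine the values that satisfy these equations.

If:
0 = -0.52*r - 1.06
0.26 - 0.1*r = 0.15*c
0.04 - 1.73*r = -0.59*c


Then:
No Solution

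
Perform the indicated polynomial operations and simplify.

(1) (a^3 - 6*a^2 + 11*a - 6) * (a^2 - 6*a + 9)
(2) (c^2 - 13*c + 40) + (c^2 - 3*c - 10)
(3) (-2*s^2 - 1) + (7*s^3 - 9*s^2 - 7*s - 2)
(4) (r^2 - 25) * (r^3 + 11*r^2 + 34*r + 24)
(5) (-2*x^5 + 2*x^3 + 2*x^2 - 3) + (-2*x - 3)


(1) = a^5 - 12*a^4 + 56*a^3 - 126*a^2 + 135*a - 54
(2) = 2*c^2 - 16*c + 30
(3) = 7*s^3 - 11*s^2 - 7*s - 3
(4) = r^5 + 11*r^4 + 9*r^3 - 251*r^2 - 850*r - 600
(5) = -2*x^5 + 2*x^3 + 2*x^2 - 2*x - 6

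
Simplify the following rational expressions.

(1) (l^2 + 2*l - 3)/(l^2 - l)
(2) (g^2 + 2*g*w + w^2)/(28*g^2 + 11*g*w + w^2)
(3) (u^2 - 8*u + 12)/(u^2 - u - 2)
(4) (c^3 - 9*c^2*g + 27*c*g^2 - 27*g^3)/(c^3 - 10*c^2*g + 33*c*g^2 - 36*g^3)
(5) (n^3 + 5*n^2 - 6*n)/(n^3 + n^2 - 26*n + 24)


(1) = (l + 3)/l
(2) = (g^2 + 2*g*w + w^2)/(28*g^2 + 11*g*w + w^2)
(3) = (u - 6)/(u + 1)
(4) = (c - 3*g)/(c - 4*g)
(5) = n/(n - 4)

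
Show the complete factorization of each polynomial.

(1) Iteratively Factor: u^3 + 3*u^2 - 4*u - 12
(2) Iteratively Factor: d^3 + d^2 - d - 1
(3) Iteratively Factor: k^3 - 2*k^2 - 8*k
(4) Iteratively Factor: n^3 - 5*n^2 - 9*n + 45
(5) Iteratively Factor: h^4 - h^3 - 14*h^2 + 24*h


(1) = (u + 3)*(u^2 - 4) = (u + 2)*(u + 3)*(u - 2)
(2) = (d - 1)*(d^2 + 2*d + 1) = (d - 1)*(d + 1)*(d + 1)
(3) = (k - 4)*(k^2 + 2*k) = k*(k - 4)*(k + 2)
(4) = (n - 5)*(n^2 - 9) = (n - 5)*(n - 3)*(n + 3)
(5) = (h - 3)*(h^3 + 2*h^2 - 8*h) = (h - 3)*(h - 2)*(h^2 + 4*h) = h*(h - 3)*(h - 2)*(h + 4)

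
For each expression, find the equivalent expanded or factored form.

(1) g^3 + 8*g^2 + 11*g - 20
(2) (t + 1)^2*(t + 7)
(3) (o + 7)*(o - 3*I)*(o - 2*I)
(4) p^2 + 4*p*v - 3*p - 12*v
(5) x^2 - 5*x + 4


(1) = (g - 1)*(g + 4)*(g + 5)
(2) = t^3 + 9*t^2 + 15*t + 7
(3) = o^3 + 7*o^2 - 5*I*o^2 - 6*o - 35*I*o - 42
(4) = (p - 3)*(p + 4*v)
(5) = (x - 4)*(x - 1)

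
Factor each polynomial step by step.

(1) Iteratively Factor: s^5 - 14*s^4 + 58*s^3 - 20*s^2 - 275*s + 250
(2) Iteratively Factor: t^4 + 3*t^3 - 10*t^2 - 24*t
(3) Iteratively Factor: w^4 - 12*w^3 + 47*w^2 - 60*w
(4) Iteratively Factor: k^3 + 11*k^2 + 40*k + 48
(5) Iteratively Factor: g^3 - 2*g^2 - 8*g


(1) = (s - 1)*(s^4 - 13*s^3 + 45*s^2 + 25*s - 250) = (s - 1)*(s + 2)*(s^3 - 15*s^2 + 75*s - 125) = (s - 5)*(s - 1)*(s + 2)*(s^2 - 10*s + 25) = (s - 5)^2*(s - 1)*(s + 2)*(s - 5)
(2) = (t - 3)*(t^3 + 6*t^2 + 8*t) = t*(t - 3)*(t^2 + 6*t + 8) = t*(t - 3)*(t + 2)*(t + 4)
(3) = (w - 5)*(w^3 - 7*w^2 + 12*w) = (w - 5)*(w - 3)*(w^2 - 4*w) = (w - 5)*(w - 4)*(w - 3)*(w)
(4) = (k + 4)*(k^2 + 7*k + 12) = (k + 4)^2*(k + 3)
(5) = (g - 4)*(g^2 + 2*g) = g*(g - 4)*(g + 2)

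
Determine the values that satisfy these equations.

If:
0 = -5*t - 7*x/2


Then:
t = -7*x/10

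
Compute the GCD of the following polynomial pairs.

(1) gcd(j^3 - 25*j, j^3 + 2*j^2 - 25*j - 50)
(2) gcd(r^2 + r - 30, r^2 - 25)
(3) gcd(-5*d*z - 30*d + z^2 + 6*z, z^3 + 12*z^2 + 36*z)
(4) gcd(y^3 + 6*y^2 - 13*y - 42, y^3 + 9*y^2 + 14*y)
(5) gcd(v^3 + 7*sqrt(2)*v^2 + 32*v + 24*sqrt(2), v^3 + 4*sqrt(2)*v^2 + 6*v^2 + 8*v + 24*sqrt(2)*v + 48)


(1) = j^2 - 25
(2) = r - 5
(3) = gcd((-5*d + z)*(z + 6), z*(z + 6)^2) = z + 6
(4) = gcd((y - 3)*(y + 2)*(y + 7), y*(y + 2)*(y + 7)) = y^2 + 9*y + 14
(5) = gcd((v + 2*sqrt(2))^2*(v + 3*sqrt(2)), (v + 6)*(v + 2*sqrt(2))^2) = v^2 + 4*sqrt(2)*v + 8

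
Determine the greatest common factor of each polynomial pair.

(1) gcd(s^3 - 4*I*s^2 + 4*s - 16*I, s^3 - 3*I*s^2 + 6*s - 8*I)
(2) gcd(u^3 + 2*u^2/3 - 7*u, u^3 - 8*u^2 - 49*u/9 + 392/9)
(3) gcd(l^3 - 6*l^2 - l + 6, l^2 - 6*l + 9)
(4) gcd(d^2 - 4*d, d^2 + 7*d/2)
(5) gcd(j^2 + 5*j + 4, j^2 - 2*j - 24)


(1) = s^2 - 2*I*s + 8
(2) = u - 7/3
(3) = gcd((l - 6)*(l - 1)*(l + 1), (l - 3)^2) = 1
(4) = d
(5) = j + 4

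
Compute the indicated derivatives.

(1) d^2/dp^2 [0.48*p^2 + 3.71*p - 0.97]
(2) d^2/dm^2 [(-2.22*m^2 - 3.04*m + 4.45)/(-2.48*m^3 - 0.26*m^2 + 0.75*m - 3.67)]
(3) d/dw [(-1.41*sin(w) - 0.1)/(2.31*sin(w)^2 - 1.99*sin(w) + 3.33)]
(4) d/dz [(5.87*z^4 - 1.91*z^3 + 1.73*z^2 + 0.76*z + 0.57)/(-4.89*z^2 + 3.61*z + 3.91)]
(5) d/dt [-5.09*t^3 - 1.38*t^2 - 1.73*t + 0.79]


(1) = 0.960000000000000
(2) = (27.307776*m^6 + 112.183296*m^5 - 291.895008*m^4 - 316.20188*m^3 - 296.879232*m^2 + 230.814612*m + 80.023246)/(15.252992*m^9 + 4.797312*m^8 - 13.335456*m^7 + 64.83188*m^6 + 18.231396*m^5 - 39.774174*m^4 + 95.492841*m^3 + 16.698867*m^2 - 30.305025*m + 49.430863)
(3) = (3.2571*sin(w)^2 + 0.462*sin(w) - 4.8943)*cos(w)/(5.3361*sin(w)^4 - 9.1938*sin(w)^3 + 19.3447*sin(w)^2 - 13.2534*sin(w) + 11.0889)
(4) = (-57.4086*z^5 + 72.912*z^4 + 78.0166*z^3 - 12.4426*z^2 + 19.1032*z + 0.9139)/(23.9121*z^4 - 35.3058*z^3 - 25.2077*z^2 + 28.2302*z + 15.2881)
(5) = -15.27*t^2 - 2.76*t - 1.73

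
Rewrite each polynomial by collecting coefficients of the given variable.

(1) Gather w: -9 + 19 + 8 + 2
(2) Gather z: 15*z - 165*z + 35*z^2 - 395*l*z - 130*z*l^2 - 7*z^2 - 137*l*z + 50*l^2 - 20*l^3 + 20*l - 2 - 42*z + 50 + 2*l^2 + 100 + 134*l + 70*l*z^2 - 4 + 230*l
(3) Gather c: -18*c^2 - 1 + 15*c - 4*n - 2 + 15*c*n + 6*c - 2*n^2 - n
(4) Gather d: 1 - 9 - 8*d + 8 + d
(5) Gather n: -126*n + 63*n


(1) = 20
(2) = -20*l^3 + 52*l^2 + 384*l + z^2*(70*l + 28) + z*(-130*l^2 - 532*l - 192) + 144
(3) = -18*c^2 + c*(15*n + 21) - 2*n^2 - 5*n - 3
(4) = -7*d
(5) = -63*n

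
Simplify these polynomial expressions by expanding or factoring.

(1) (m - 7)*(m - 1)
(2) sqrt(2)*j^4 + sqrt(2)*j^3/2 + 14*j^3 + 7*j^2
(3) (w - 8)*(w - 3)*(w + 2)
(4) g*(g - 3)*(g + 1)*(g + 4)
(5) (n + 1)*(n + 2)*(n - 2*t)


(1) = m^2 - 8*m + 7
(2) = j^2*(j + 7*sqrt(2))*(sqrt(2)*j + sqrt(2)/2)
(3) = w^3 - 9*w^2 + 2*w + 48
(4) = g^4 + 2*g^3 - 11*g^2 - 12*g
(5) = n^3 - 2*n^2*t + 3*n^2 - 6*n*t + 2*n - 4*t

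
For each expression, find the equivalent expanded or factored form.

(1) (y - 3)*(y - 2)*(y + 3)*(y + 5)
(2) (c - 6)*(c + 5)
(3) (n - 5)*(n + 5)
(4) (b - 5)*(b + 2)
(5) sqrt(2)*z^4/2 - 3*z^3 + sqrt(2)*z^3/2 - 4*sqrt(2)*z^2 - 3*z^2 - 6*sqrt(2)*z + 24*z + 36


(1) = y^4 + 3*y^3 - 19*y^2 - 27*y + 90
(2) = c^2 - c - 30
(3) = n^2 - 25
(4) = b^2 - 3*b - 10
(5) = (z - 3)*(z + 2)*(z - 3*sqrt(2))*(sqrt(2)*z/2 + sqrt(2))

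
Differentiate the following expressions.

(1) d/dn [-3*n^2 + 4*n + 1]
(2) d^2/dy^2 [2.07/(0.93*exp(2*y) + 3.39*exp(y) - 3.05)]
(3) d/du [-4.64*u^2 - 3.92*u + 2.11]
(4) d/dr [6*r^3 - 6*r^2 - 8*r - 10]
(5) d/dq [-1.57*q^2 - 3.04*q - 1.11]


(1) = 4 - 6*n
(2) = (2.07*(1.86*exp(y) + 3.39)*(3.72*exp(y) + 6.78)*exp(y) - (7.7004*exp(y) + 7.0173)*(0.93*exp(2*y) + 3.39*exp(y) - 3.05))*exp(y)/(0.93*exp(2*y) + 3.39*exp(y) - 3.05)^3
(3) = -9.28*u - 3.92
(4) = 18*r^2 - 12*r - 8
(5) = -3.14*q - 3.04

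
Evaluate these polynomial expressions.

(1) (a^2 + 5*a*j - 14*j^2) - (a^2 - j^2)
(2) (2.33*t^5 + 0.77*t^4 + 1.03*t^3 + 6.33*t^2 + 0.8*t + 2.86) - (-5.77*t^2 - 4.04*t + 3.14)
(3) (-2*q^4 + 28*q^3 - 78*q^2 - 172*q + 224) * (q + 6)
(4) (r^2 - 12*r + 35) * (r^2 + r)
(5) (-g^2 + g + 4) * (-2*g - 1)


(1) = 5*a*j - 13*j^2
(2) = 2.33*t^5 + 0.77*t^4 + 1.03*t^3 + 12.1*t^2 + 4.84*t - 0.28
(3) = -2*q^5 + 16*q^4 + 90*q^3 - 640*q^2 - 808*q + 1344
(4) = r^4 - 11*r^3 + 23*r^2 + 35*r
(5) = 2*g^3 - g^2 - 9*g - 4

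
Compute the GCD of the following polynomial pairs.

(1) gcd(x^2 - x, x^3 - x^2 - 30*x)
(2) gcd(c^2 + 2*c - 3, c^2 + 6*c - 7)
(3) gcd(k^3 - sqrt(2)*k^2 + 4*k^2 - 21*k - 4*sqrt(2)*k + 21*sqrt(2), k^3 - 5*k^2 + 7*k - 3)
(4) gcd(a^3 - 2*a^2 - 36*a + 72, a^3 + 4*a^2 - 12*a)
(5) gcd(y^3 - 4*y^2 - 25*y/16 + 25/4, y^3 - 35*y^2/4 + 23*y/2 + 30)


(1) = gcd(x*(x - 1), x*(x - 6)*(x + 5)) = x
(2) = gcd((c - 1)*(c + 3), (c - 1)*(c + 7)) = c - 1
(3) = k - 3
(4) = gcd((a - 6)*(a - 2)*(a + 6), a*(a - 2)*(a + 6)) = a^2 + 4*a - 12
(5) = y^2 - 11*y/4 - 5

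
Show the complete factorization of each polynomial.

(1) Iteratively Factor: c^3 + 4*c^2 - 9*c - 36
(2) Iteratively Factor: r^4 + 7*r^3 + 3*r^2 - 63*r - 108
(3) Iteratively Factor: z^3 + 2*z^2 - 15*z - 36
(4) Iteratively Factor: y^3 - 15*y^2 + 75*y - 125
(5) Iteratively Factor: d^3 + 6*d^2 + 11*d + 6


(1) = (c + 3)*(c^2 + c - 12) = (c + 3)*(c + 4)*(c - 3)
(2) = (r + 3)*(r^3 + 4*r^2 - 9*r - 36) = (r - 3)*(r + 3)*(r^2 + 7*r + 12) = (r - 3)*(r + 3)*(r + 4)*(r + 3)
(3) = (z + 3)*(z^2 - z - 12) = (z - 4)*(z + 3)*(z + 3)
(4) = (y - 5)*(y^2 - 10*y + 25) = (y - 5)^2*(y - 5)
(5) = (d + 3)*(d^2 + 3*d + 2) = (d + 2)*(d + 3)*(d + 1)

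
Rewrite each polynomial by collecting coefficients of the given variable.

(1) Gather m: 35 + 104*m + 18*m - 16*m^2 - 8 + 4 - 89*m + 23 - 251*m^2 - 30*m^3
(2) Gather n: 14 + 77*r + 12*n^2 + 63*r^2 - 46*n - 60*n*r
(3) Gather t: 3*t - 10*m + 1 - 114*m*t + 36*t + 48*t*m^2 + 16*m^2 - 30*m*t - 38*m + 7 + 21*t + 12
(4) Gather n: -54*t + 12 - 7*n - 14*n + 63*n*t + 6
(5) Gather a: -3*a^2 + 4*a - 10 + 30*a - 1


(1) = -30*m^3 - 267*m^2 + 33*m + 54
(2) = 12*n^2 + n*(-60*r - 46) + 63*r^2 + 77*r + 14
(3) = 16*m^2 - 48*m + t*(48*m^2 - 144*m + 60) + 20
(4) = n*(63*t - 21) - 54*t + 18
(5) = -3*a^2 + 34*a - 11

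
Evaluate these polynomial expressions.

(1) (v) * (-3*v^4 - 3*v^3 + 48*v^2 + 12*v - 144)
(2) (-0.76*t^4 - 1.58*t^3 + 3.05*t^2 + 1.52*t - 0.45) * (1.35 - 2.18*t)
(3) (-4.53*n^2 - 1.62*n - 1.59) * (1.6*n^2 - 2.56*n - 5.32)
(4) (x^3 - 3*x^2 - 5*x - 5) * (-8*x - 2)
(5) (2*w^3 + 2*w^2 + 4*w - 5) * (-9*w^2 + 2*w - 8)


(1) = -3*v^5 - 3*v^4 + 48*v^3 + 12*v^2 - 144*v
(2) = 1.6568*t^5 + 2.4184*t^4 - 8.782*t^3 + 0.8039*t^2 + 3.033*t - 0.6075
(3) = -7.248*n^4 + 9.0048*n^3 + 25.7028*n^2 + 12.6888*n + 8.4588
(4) = -8*x^4 + 22*x^3 + 46*x^2 + 50*x + 10
(5) = -18*w^5 - 14*w^4 - 48*w^3 + 37*w^2 - 42*w + 40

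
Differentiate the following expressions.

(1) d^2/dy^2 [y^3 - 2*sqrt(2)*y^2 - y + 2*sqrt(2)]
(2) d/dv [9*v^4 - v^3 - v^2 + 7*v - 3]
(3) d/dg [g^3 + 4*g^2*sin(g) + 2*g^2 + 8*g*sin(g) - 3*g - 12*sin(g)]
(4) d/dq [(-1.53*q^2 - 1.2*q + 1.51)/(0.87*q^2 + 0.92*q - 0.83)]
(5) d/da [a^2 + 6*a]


(1) = 6*y - 4*sqrt(2)
(2) = 36*v^3 - 3*v^2 - 2*v + 7
(3) = 4*g^2*cos(g) + 3*g^2 + 8*sqrt(2)*g*sin(g + pi/4) + 4*g + 8*sin(g) - 12*cos(g) - 3
(4) = (-0.3636*q^2 - 0.0876*q - 0.3932)/(0.7569*q^4 + 1.6008*q^3 - 0.5978*q^2 - 1.5272*q + 0.6889)
(5) = 2*a + 6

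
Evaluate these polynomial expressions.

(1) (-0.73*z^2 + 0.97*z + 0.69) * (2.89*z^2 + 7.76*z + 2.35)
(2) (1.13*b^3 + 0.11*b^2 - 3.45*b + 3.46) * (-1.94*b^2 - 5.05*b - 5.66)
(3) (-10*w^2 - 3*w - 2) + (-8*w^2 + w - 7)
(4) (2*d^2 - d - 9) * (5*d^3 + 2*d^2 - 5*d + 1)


(1) = -2.1097*z^4 - 2.8615*z^3 + 7.8058*z^2 + 7.6339*z + 1.6215
(2) = -2.1922*b^5 - 5.9199*b^4 - 0.2583*b^3 + 10.0875*b^2 + 2.054*b - 19.5836
(3) = -18*w^2 - 2*w - 9
(4) = 10*d^5 - d^4 - 57*d^3 - 11*d^2 + 44*d - 9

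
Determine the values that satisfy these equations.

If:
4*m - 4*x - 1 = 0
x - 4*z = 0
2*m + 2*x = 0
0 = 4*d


Then:
d = 0
m = 1/8
x = -1/8
z = -1/32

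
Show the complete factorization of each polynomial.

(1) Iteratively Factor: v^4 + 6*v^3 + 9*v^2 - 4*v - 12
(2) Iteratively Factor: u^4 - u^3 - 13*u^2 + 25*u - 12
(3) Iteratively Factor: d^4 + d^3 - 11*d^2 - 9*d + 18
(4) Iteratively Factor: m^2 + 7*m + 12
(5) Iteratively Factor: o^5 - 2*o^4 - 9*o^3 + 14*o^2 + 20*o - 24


(1) = (v - 1)*(v^3 + 7*v^2 + 16*v + 12) = (v - 1)*(v + 3)*(v^2 + 4*v + 4) = (v - 1)*(v + 2)*(v + 3)*(v + 2)
(2) = (u - 1)*(u^3 - 13*u + 12) = (u - 1)^2*(u^2 + u - 12) = (u - 3)*(u - 1)^2*(u + 4)
(3) = (d - 3)*(d^3 + 4*d^2 + d - 6) = (d - 3)*(d - 1)*(d^2 + 5*d + 6) = (d - 3)*(d - 1)*(d + 2)*(d + 3)
(4) = (m + 3)*(m + 4)
(5) = (o + 2)*(o^4 - 4*o^3 - o^2 + 16*o - 12) = (o + 2)^2*(o^3 - 6*o^2 + 11*o - 6) = (o - 3)*(o + 2)^2*(o^2 - 3*o + 2) = (o - 3)*(o - 2)*(o + 2)^2*(o - 1)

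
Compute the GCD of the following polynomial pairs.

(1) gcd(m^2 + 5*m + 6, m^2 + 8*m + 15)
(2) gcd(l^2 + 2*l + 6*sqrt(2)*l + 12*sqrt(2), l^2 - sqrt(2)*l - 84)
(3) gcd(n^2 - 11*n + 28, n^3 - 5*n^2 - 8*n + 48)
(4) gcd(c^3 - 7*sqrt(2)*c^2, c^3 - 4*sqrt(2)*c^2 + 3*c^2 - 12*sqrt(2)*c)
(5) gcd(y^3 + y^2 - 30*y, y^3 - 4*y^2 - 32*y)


(1) = gcd((m + 2)*(m + 3), (m + 3)*(m + 5)) = m + 3
(2) = l + 6*sqrt(2)
(3) = n - 4
(4) = gcd(c^2*(c - 7*sqrt(2)), c*(c + 3)*(c - 4*sqrt(2))) = c
(5) = gcd(y*(y - 5)*(y + 6), y*(y - 8)*(y + 4)) = y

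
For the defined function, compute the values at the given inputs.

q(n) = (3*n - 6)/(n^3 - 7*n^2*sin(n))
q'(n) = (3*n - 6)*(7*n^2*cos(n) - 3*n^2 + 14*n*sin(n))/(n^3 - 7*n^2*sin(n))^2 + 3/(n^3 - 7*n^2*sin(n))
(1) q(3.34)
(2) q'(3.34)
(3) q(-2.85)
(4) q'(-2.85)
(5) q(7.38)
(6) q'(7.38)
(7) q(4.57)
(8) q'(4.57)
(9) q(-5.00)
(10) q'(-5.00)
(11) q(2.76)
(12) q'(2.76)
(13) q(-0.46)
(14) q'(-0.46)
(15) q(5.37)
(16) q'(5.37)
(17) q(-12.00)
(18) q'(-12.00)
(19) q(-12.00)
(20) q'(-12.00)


(1) = 0.08
(2) = -0.12
(3) = 2.14
(4) = 20.73
(5) = 0.26
(6) = 0.47
(7) = 0.03
(8) = -0.01
(9) = 0.07
(10) = 0.01
(11) = 1.95
(12) = -94.44
(13) = -13.17
(14) = -78.15
(15) = 0.03
(16) = 0.01
(17) = 0.02
(18) = -0.00
(19) = 0.02
(20) = -0.00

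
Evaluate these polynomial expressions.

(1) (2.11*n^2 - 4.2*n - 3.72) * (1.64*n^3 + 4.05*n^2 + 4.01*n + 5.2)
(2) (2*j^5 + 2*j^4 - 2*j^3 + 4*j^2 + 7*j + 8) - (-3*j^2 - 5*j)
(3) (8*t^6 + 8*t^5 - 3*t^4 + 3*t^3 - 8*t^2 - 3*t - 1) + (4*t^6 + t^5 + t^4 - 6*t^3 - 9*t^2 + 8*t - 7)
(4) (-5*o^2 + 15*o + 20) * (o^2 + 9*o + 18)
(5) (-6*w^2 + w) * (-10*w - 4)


(1) = 3.4604*n^5 + 1.6575*n^4 - 14.6497*n^3 - 20.936*n^2 - 36.7572*n - 19.344
(2) = 2*j^5 + 2*j^4 - 2*j^3 + 7*j^2 + 12*j + 8
(3) = 12*t^6 + 9*t^5 - 2*t^4 - 3*t^3 - 17*t^2 + 5*t - 8
(4) = -5*o^4 - 30*o^3 + 65*o^2 + 450*o + 360
(5) = 60*w^3 + 14*w^2 - 4*w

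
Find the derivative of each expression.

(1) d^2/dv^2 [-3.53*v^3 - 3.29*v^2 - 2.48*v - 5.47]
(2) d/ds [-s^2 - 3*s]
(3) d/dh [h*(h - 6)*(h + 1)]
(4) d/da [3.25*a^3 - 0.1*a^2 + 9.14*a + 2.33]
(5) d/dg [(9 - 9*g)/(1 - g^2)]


(1) = -21.18*v - 6.58
(2) = -2*s - 3
(3) = 3*h^2 - 10*h - 6
(4) = 9.75*a^2 - 0.2*a + 9.14
(5) = -9/(g^2 + 2*g + 1)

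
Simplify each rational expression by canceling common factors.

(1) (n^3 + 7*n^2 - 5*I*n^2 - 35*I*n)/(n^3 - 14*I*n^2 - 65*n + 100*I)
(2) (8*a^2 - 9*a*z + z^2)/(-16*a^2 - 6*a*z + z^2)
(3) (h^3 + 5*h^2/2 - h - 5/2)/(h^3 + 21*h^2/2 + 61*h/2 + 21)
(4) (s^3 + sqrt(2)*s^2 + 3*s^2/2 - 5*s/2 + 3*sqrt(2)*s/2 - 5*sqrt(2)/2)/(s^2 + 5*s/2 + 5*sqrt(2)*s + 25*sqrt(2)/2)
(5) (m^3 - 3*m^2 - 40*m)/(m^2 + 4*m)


(1) = (n^2 + 7*n)/(n^2 - 9*I*n - 20)
(2) = (-a + z)/(2*a + z)
(3) = (2*h^2 + 3*h - 5)/(2*h^2 + 19*h + 42)
(4) = (4*s^2 + s*(-4 + 4*sqrt(2)) - 4*sqrt(2))/(4*s + 20*sqrt(2))
(5) = (m^2 - 3*m - 40)/(m + 4)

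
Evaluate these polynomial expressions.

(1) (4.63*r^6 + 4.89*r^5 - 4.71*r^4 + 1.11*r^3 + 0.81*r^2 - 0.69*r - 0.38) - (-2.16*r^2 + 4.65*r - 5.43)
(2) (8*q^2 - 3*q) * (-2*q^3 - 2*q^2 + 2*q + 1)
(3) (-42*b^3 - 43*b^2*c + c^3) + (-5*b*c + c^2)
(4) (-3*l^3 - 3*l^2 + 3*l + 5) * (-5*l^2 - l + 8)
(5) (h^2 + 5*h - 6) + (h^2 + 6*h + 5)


(1) = 4.63*r^6 + 4.89*r^5 - 4.71*r^4 + 1.11*r^3 + 2.97*r^2 - 5.34*r + 5.05
(2) = -16*q^5 - 10*q^4 + 22*q^3 + 2*q^2 - 3*q
(3) = -42*b^3 - 43*b^2*c - 5*b*c + c^3 + c^2
(4) = 15*l^5 + 18*l^4 - 36*l^3 - 52*l^2 + 19*l + 40
(5) = 2*h^2 + 11*h - 1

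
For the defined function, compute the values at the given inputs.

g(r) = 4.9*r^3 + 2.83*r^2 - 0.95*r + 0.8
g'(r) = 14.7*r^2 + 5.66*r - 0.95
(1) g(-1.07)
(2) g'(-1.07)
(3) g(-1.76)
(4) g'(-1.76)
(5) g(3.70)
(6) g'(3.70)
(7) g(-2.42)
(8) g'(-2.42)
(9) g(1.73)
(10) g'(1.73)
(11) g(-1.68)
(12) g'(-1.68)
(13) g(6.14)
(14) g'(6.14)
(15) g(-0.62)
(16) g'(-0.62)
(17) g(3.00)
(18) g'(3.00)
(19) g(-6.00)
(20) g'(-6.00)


(1) = -0.95
(2) = 9.82
(3) = -15.48
(4) = 34.62
(5) = 284.23
(6) = 221.24
(7) = -49.77
(8) = 71.44
(9) = 33.00
(10) = 52.84
(11) = -12.85
(12) = 31.03
(13) = 1235.89
(14) = 587.99
(15) = 1.31
(16) = 1.19
(17) = 155.72
(18) = 148.33
(19) = -950.02
(20) = 494.29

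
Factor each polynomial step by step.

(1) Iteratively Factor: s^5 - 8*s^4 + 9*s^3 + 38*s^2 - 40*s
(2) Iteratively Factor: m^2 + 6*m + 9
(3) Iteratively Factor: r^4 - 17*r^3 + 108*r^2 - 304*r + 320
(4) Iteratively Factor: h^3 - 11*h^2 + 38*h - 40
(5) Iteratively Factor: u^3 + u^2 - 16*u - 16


(1) = (s)*(s^4 - 8*s^3 + 9*s^2 + 38*s - 40) = s*(s + 2)*(s^3 - 10*s^2 + 29*s - 20) = s*(s - 1)*(s + 2)*(s^2 - 9*s + 20) = s*(s - 4)*(s - 1)*(s + 2)*(s - 5)
(2) = (m + 3)*(m + 3)
(3) = (r - 4)*(r^3 - 13*r^2 + 56*r - 80) = (r - 4)^2*(r^2 - 9*r + 20) = (r - 4)^3*(r - 5)
(4) = (h - 2)*(h^2 - 9*h + 20) = (h - 4)*(h - 2)*(h - 5)
(5) = (u + 1)*(u^2 - 16) = (u + 1)*(u + 4)*(u - 4)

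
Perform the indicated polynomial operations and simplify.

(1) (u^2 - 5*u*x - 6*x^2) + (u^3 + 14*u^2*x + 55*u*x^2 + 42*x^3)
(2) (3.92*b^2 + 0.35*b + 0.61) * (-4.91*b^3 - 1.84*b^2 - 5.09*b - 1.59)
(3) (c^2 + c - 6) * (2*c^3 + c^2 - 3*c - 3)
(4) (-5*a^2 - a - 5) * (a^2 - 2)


(1) = u^3 + 14*u^2*x + u^2 + 55*u*x^2 - 5*u*x + 42*x^3 - 6*x^2
(2) = -19.2472*b^5 - 8.9313*b^4 - 23.5919*b^3 - 9.1367*b^2 - 3.6614*b - 0.9699
(3) = 2*c^5 + 3*c^4 - 14*c^3 - 12*c^2 + 15*c + 18
(4) = -5*a^4 - a^3 + 5*a^2 + 2*a + 10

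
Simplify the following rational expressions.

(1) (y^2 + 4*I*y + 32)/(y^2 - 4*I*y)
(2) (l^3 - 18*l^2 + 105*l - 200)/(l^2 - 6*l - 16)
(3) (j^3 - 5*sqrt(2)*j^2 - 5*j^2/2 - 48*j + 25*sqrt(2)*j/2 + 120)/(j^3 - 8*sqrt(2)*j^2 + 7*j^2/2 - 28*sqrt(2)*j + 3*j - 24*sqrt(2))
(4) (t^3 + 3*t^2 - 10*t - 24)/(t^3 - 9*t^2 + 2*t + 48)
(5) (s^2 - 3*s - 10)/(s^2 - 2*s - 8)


(1) = (y + 8*I)/y
(2) = (l^2 - 10*l + 25)/(l + 2)
(3) = (4*j^2 + j*(-10 + 12*sqrt(2)) - 30*sqrt(2))/(4*j^2 + 14*j + 12)
(4) = (t + 4)/(t - 8)
(5) = (s - 5)/(s - 4)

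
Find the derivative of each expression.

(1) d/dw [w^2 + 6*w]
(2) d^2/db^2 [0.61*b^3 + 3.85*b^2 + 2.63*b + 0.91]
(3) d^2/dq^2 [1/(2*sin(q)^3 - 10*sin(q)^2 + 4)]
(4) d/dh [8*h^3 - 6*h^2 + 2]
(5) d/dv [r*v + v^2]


(1) = 2*w + 6
(2) = 3.66*b + 7.7
(3) = (-9*sin(q)^6 + 55*sin(q)^5 - 88*sin(q)^4 - 62*sin(q)^3 + 110*sin(q)^2 - 12*sin(q) + 20)/(2*(sin(q)^3 - 5*sin(q)^2 + 2)^3)
(4) = 12*h*(2*h - 1)
(5) = r + 2*v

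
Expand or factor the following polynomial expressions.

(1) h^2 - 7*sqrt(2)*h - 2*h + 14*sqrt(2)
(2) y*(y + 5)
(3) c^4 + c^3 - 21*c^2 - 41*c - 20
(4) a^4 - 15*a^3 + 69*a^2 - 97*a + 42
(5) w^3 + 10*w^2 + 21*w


(1) = (h - 2)*(h - 7*sqrt(2))
(2) = y^2 + 5*y
(3) = (c - 5)*(c + 1)^2*(c + 4)
(4) = (a - 7)*(a - 6)*(a - 1)^2
(5) = w*(w + 3)*(w + 7)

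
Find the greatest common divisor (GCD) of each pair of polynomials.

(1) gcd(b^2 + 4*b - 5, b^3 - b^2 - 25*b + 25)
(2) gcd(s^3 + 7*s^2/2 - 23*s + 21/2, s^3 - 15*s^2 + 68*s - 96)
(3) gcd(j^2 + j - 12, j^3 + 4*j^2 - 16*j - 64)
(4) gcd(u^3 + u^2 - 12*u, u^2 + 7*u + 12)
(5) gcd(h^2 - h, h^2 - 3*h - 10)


(1) = gcd((b - 1)*(b + 5), (b - 5)*(b - 1)*(b + 5)) = b^2 + 4*b - 5
(2) = gcd((s - 3)*(s - 1/2)*(s + 7), (s - 8)*(s - 4)*(s - 3)) = s - 3
(3) = gcd((j - 3)*(j + 4), (j - 4)*(j + 4)^2) = j + 4
(4) = gcd(u*(u - 3)*(u + 4), (u + 3)*(u + 4)) = u + 4
(5) = gcd(h*(h - 1), (h - 5)*(h + 2)) = 1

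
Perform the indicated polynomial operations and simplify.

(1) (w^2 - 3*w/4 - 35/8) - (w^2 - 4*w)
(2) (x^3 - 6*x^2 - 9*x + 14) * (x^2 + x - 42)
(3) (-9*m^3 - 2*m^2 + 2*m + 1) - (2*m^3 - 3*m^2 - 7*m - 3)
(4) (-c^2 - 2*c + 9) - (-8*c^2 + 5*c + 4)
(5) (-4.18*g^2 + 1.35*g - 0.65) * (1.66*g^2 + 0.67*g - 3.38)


(1) = 13*w/4 - 35/8
(2) = x^5 - 5*x^4 - 57*x^3 + 257*x^2 + 392*x - 588
(3) = -11*m^3 + m^2 + 9*m + 4
(4) = 7*c^2 - 7*c + 5
(5) = -6.9388*g^4 - 0.5596*g^3 + 13.9539*g^2 - 4.9985*g + 2.197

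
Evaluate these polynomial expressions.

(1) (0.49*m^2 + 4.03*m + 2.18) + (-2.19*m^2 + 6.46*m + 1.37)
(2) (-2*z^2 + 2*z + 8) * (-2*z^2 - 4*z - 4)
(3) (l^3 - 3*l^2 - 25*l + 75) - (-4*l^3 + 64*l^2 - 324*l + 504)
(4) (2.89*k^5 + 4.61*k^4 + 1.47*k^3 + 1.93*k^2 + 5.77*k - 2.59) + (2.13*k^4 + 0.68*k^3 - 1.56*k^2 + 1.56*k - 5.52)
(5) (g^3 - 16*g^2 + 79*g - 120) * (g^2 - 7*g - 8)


(1) = -1.7*m^2 + 10.49*m + 3.55
(2) = 4*z^4 + 4*z^3 - 16*z^2 - 40*z - 32
(3) = 5*l^3 - 67*l^2 + 299*l - 429
(4) = 2.89*k^5 + 6.74*k^4 + 2.15*k^3 + 0.37*k^2 + 7.33*k - 8.11
(5) = g^5 - 23*g^4 + 183*g^3 - 545*g^2 + 208*g + 960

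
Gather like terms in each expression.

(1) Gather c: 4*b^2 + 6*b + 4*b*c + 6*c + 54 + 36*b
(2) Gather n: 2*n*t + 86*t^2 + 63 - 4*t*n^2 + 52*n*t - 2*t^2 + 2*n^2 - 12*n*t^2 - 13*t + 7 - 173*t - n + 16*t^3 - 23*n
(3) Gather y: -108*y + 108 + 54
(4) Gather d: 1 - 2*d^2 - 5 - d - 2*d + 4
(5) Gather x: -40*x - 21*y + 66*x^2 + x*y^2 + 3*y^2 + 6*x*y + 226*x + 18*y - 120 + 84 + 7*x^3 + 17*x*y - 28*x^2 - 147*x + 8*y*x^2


(1) = 4*b^2 + 42*b + c*(4*b + 6) + 54
(2) = n^2*(2 - 4*t) + n*(-12*t^2 + 54*t - 24) + 16*t^3 + 84*t^2 - 186*t + 70
(3) = 162 - 108*y
(4) = -2*d^2 - 3*d
(5) = 7*x^3 + x^2*(8*y + 38) + x*(y^2 + 23*y + 39) + 3*y^2 - 3*y - 36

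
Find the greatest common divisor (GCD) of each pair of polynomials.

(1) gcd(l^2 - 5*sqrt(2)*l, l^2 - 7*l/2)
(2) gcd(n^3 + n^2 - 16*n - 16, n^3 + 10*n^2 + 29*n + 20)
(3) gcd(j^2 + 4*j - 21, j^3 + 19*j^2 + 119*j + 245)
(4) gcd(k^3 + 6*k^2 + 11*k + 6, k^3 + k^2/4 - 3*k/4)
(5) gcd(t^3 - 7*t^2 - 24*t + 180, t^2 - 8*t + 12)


(1) = gcd(l*(l - 5*sqrt(2)), l*(l - 7/2)) = l
(2) = gcd((n - 4)*(n + 1)*(n + 4), (n + 1)*(n + 4)*(n + 5)) = n^2 + 5*n + 4
(3) = gcd((j - 3)*(j + 7), (j + 5)*(j + 7)^2) = j + 7
(4) = gcd((k + 1)*(k + 2)*(k + 3), k*(k - 3/4)*(k + 1)) = k + 1
(5) = gcd((t - 6)^2*(t + 5), (t - 6)*(t - 2)) = t - 6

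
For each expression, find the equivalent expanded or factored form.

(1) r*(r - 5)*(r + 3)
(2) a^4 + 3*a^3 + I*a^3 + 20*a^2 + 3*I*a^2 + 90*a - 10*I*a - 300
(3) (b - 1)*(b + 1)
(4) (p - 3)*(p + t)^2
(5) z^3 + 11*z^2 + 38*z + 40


(1) = r^3 - 2*r^2 - 15*r
(2) = (a - 2)*(a + 5)*(a - 5*I)*(a + 6*I)
(3) = b^2 - 1
(4) = p^3 + 2*p^2*t - 3*p^2 + p*t^2 - 6*p*t - 3*t^2
(5) = (z + 2)*(z + 4)*(z + 5)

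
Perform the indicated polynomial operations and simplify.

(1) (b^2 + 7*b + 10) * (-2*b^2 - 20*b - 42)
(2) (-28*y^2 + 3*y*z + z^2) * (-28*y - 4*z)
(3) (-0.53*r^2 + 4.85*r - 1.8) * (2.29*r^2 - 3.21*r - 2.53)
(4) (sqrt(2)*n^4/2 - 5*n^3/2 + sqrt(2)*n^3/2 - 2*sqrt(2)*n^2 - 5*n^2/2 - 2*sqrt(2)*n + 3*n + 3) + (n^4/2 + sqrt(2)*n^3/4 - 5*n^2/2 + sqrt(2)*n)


(1) = -2*b^4 - 34*b^3 - 202*b^2 - 494*b - 420
(2) = 784*y^3 + 28*y^2*z - 40*y*z^2 - 4*z^3
(3) = -1.2137*r^4 + 12.8078*r^3 - 18.3496*r^2 - 6.4925*r + 4.554
(4) = n^4/2 + sqrt(2)*n^4/2 - 5*n^3/2 + 3*sqrt(2)*n^3/4 - 5*n^2 - 2*sqrt(2)*n^2 - sqrt(2)*n + 3*n + 3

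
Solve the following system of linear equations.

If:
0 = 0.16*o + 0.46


Then:
o = -2.88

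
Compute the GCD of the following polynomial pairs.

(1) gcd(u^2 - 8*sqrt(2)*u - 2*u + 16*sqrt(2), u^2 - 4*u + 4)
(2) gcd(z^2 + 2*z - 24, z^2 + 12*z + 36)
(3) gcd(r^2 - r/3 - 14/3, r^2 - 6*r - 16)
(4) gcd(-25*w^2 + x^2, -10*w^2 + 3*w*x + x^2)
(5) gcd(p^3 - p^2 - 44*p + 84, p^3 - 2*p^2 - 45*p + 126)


(1) = u - 2
(2) = gcd((z - 4)*(z + 6), (z + 6)^2) = z + 6
(3) = r + 2
(4) = gcd((-5*w + x)*(5*w + x), (-2*w + x)*(5*w + x)) = 5*w + x
(5) = p^2 + p - 42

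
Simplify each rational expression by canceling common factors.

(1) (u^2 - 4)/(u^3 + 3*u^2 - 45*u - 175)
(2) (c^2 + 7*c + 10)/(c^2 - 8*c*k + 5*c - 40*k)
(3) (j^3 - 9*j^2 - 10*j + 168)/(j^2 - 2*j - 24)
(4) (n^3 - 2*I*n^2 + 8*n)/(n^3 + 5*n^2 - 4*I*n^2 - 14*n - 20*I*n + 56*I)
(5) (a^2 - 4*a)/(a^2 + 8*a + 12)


(1) = (u^2 - 4)/(u^3 + 3*u^2 - 45*u - 175)
(2) = (c + 2)/(c - 8*k)
(3) = j - 7
(4) = (n^2 + 2*I*n)/(n^2 + 5*n - 14)
(5) = (a^2 - 4*a)/(a^2 + 8*a + 12)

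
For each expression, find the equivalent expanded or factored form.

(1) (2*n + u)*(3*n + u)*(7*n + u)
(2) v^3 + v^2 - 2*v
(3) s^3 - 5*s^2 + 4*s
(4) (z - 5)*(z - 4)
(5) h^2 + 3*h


(1) = 42*n^3 + 41*n^2*u + 12*n*u^2 + u^3
(2) = v*(v - 1)*(v + 2)
(3) = s*(s - 4)*(s - 1)
(4) = z^2 - 9*z + 20
(5) = h*(h + 3)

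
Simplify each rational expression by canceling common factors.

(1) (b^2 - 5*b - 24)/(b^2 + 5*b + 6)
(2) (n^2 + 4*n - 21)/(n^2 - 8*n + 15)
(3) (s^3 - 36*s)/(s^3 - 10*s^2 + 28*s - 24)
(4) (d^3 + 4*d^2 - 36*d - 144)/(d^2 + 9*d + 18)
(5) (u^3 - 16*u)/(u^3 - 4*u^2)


(1) = (b - 8)/(b + 2)
(2) = (n + 7)/(n - 5)
(3) = (s^2 + 6*s)/(s^2 - 4*s + 4)
(4) = (d^2 - 2*d - 24)/(d + 3)
(5) = (u + 4)/u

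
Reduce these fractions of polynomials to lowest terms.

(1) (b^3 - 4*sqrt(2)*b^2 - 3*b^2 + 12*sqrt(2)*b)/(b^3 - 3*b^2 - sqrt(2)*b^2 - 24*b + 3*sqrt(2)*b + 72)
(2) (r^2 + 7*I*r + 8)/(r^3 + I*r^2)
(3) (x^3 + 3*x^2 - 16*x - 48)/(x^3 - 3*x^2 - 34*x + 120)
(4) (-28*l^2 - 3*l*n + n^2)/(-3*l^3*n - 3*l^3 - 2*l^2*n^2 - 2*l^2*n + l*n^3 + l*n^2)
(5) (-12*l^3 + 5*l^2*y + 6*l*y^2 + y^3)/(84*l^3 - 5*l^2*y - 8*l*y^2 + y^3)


(1) = b/(b + 3*sqrt(2))
(2) = (r^2 + 7*I*r + 8)/(r^3 + I*r^2)
(3) = (x^2 + 7*x + 12)/(x^2 + x - 30)
(4) = (28*l^2 + 3*l*n - n^2)/(3*l^3*n + 3*l^3 + 2*l^2*n^2 + 2*l^2*n - l*n^3 - l*n^2)
(5) = (-4*l^2 + 3*l*y + y^2)/(28*l^2 - 11*l*y + y^2)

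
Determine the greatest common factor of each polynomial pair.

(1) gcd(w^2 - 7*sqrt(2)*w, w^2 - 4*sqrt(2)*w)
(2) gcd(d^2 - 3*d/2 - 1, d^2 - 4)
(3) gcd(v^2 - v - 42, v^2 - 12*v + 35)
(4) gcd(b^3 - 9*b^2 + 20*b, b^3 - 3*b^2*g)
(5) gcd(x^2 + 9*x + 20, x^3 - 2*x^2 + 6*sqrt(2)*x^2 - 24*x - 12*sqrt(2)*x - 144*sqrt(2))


(1) = gcd(w*(w - 7*sqrt(2)), w*(w - 4*sqrt(2))) = w
(2) = d - 2
(3) = gcd((v - 7)*(v + 6), (v - 7)*(v - 5)) = v - 7
(4) = gcd(b*(b - 5)*(b - 4), b^2*(b - 3*g)) = b
(5) = gcd((x + 4)*(x + 5), (x - 6)*(x + 4)*(x + 6*sqrt(2))) = x + 4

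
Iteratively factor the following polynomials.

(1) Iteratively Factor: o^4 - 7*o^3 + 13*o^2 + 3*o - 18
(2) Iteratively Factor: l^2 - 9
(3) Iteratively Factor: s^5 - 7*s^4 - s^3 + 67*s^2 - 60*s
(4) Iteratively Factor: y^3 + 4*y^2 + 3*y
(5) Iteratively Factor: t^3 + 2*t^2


(1) = (o + 1)*(o^3 - 8*o^2 + 21*o - 18) = (o - 3)*(o + 1)*(o^2 - 5*o + 6) = (o - 3)^2*(o + 1)*(o - 2)
(2) = (l - 3)*(l + 3)
(3) = (s - 1)*(s^4 - 6*s^3 - 7*s^2 + 60*s) = (s - 1)*(s + 3)*(s^3 - 9*s^2 + 20*s) = (s - 5)*(s - 1)*(s + 3)*(s^2 - 4*s) = s*(s - 5)*(s - 1)*(s + 3)*(s - 4)
(4) = (y + 3)*(y^2 + y) = (y + 1)*(y + 3)*(y)
(5) = (t)*(t^2 + 2*t) = t^2*(t + 2)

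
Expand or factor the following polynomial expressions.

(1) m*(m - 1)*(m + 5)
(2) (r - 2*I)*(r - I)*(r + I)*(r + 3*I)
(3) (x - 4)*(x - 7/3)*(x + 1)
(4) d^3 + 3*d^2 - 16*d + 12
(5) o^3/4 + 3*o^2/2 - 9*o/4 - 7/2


(1) = m^3 + 4*m^2 - 5*m
(2) = r^4 + I*r^3 + 7*r^2 + I*r + 6
(3) = x^3 - 16*x^2/3 + 3*x + 28/3
(4) = (d - 2)*(d - 1)*(d + 6)
(5) = (o/4 + 1/4)*(o - 2)*(o + 7)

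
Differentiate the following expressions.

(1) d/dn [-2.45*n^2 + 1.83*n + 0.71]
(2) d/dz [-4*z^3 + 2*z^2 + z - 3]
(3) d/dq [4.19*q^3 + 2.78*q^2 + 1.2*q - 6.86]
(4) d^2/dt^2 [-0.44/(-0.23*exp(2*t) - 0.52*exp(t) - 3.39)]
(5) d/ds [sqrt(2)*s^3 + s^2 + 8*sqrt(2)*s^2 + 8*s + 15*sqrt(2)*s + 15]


(1) = 1.83 - 4.9*n
(2) = -12*z^2 + 4*z + 1
(3) = 12.57*q^2 + 5.56*q + 1.2
(4) = (-(0.4048*exp(t) + 0.2288)*(0.23*exp(2*t) + 0.52*exp(t) + 3.39) + 0.44*(0.46*exp(t) + 0.52)*(0.92*exp(t) + 1.04)*exp(t))*exp(t)/(0.23*exp(2*t) + 0.52*exp(t) + 3.39)^3
(5) = 3*sqrt(2)*s^2 + 2*s + 16*sqrt(2)*s + 8 + 15*sqrt(2)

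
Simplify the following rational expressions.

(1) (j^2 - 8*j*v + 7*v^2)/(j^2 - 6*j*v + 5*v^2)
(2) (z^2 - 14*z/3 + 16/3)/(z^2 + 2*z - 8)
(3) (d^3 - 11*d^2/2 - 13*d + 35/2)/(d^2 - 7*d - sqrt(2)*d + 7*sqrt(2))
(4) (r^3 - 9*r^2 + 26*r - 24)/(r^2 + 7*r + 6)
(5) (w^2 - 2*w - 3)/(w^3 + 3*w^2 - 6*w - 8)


(1) = (-j + 7*v)/(-j + 5*v)
(2) = (3*z - 8)/(3*z + 12)
(3) = (2*d^2 + 3*d - 5)/(2*d - 2*sqrt(2))
(4) = (r^3 - 9*r^2 + 26*r - 24)/(r^2 + 7*r + 6)
(5) = (w - 3)/(w^2 + 2*w - 8)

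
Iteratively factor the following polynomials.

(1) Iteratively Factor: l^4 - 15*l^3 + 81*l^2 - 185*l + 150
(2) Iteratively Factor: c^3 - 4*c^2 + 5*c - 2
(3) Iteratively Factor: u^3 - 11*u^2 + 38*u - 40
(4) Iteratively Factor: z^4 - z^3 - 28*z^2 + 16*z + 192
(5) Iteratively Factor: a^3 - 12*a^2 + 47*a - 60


(1) = (l - 5)*(l^3 - 10*l^2 + 31*l - 30) = (l - 5)*(l - 3)*(l^2 - 7*l + 10) = (l - 5)*(l - 3)*(l - 2)*(l - 5)
(2) = (c - 1)*(c^2 - 3*c + 2) = (c - 2)*(c - 1)*(c - 1)
(3) = (u - 5)*(u^2 - 6*u + 8) = (u - 5)*(u - 4)*(u - 2)
(4) = (z - 4)*(z^3 + 3*z^2 - 16*z - 48) = (z - 4)*(z + 3)*(z^2 - 16) = (z - 4)^2*(z + 3)*(z + 4)
(5) = (a - 3)*(a^2 - 9*a + 20) = (a - 5)*(a - 3)*(a - 4)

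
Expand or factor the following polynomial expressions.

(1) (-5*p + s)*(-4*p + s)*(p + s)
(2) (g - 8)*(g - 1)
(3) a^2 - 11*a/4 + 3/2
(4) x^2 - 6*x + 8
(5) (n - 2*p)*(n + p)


(1) = 20*p^3 + 11*p^2*s - 8*p*s^2 + s^3
(2) = g^2 - 9*g + 8
(3) = (a - 2)*(a - 3/4)
(4) = (x - 4)*(x - 2)
(5) = n^2 - n*p - 2*p^2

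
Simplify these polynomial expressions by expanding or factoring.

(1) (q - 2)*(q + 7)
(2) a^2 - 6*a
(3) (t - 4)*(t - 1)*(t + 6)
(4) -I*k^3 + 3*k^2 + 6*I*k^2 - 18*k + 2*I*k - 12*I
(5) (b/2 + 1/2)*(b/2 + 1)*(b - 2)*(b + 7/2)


(1) = q^2 + 5*q - 14
(2) = a*(a - 6)
(3) = t^3 + t^2 - 26*t + 24
(4) = (k - 6)*(k + 2*I)*(-I*k + 1)
(5) = b^4/4 + 9*b^3/8 - b^2/8 - 9*b/2 - 7/2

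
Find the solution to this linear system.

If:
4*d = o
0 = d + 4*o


Then:
d = 0
o = 0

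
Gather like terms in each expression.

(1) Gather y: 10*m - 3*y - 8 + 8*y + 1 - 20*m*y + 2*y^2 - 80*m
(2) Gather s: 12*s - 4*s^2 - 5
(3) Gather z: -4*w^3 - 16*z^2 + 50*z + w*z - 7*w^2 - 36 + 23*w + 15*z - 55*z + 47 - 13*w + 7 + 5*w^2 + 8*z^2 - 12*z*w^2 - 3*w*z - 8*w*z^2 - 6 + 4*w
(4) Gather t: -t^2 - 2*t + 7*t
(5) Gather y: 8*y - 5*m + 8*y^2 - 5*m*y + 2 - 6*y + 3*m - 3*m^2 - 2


(1) = -70*m + 2*y^2 + y*(5 - 20*m) - 7
(2) = -4*s^2 + 12*s - 5
(3) = -4*w^3 - 2*w^2 + 14*w + z^2*(-8*w - 8) + z*(-12*w^2 - 2*w + 10) + 12
(4) = -t^2 + 5*t
(5) = -3*m^2 - 2*m + 8*y^2 + y*(2 - 5*m)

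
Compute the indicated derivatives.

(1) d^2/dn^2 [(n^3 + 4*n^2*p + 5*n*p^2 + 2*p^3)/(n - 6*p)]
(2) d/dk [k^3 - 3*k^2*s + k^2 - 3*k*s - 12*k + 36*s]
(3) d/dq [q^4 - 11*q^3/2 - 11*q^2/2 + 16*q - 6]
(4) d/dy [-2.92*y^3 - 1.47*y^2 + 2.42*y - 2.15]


(1) = 2*(-n^3 + 18*n^2*p - 108*n*p^2 - 176*p^3)/(-n^3 + 18*n^2*p - 108*n*p^2 + 216*p^3)
(2) = 3*k^2 - 6*k*s + 2*k - 3*s - 12
(3) = 4*q^3 - 33*q^2/2 - 11*q + 16
(4) = -8.76*y^2 - 2.94*y + 2.42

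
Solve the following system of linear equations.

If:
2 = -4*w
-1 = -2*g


Then:
g = 1/2
w = -1/2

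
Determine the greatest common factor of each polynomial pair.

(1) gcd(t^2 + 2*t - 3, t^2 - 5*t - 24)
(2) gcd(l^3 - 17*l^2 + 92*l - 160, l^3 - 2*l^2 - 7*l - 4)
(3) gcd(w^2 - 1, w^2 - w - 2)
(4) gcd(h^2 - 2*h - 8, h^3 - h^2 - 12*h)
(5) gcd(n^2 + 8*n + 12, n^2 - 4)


(1) = t + 3
(2) = gcd((l - 8)*(l - 5)*(l - 4), (l - 4)*(l + 1)^2) = l - 4
(3) = w + 1
(4) = gcd((h - 4)*(h + 2), h*(h - 4)*(h + 3)) = h - 4
(5) = n + 2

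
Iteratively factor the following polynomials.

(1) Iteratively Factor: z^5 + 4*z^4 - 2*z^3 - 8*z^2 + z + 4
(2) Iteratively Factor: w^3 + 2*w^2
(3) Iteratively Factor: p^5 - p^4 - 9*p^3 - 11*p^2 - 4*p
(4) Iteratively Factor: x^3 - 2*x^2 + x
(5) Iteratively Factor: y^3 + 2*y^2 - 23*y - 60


(1) = (z + 1)*(z^4 + 3*z^3 - 5*z^2 - 3*z + 4) = (z - 1)*(z + 1)*(z^3 + 4*z^2 - z - 4) = (z - 1)*(z + 1)^2*(z^2 + 3*z - 4) = (z - 1)*(z + 1)^2*(z + 4)*(z - 1)
(2) = (w)*(w^2 + 2*w) = w^2*(w + 2)
(3) = (p + 1)*(p^4 - 2*p^3 - 7*p^2 - 4*p) = p*(p + 1)*(p^3 - 2*p^2 - 7*p - 4) = p*(p + 1)^2*(p^2 - 3*p - 4) = p*(p - 4)*(p + 1)^2*(p + 1)
(4) = (x - 1)*(x^2 - x) = x*(x - 1)*(x - 1)
(5) = (y - 5)*(y^2 + 7*y + 12) = (y - 5)*(y + 4)*(y + 3)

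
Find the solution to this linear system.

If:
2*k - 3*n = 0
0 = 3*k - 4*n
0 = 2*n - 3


Then:
No Solution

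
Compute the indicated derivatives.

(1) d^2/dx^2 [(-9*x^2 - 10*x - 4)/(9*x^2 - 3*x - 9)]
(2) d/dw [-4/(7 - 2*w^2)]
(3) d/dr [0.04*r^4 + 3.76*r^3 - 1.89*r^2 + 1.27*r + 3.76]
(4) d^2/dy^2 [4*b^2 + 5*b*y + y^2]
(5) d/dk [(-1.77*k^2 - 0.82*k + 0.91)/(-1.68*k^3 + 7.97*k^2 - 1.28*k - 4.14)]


(1) = 26*(-9*x^3 - 27*x^2 - 18*x - 7)/(3*(27*x^6 - 27*x^5 - 72*x^4 + 53*x^3 + 72*x^2 - 27*x - 27))
(2) = -16*w/(2*w^2 - 7)^2
(3) = 0.16*r^3 + 11.28*r^2 - 3.78*r + 1.27
(4) = 2
(5) = (-2.9736*k^4 - 2.7552*k^3 + 13.3874*k^2 + 0.1502*k + 4.5596)/(2.8224*k^6 - 26.7792*k^5 + 67.8217*k^4 - 6.4928*k^3 - 64.3532*k^2 + 10.5984*k + 17.1396)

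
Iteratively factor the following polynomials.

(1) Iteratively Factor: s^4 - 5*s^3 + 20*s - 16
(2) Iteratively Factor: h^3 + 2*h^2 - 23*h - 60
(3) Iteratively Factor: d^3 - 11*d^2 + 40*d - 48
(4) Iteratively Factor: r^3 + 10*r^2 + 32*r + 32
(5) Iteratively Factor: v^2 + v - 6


(1) = (s - 4)*(s^3 - s^2 - 4*s + 4) = (s - 4)*(s - 2)*(s^2 + s - 2) = (s - 4)*(s - 2)*(s + 2)*(s - 1)
(2) = (h + 4)*(h^2 - 2*h - 15) = (h - 5)*(h + 4)*(h + 3)
(3) = (d - 4)*(d^2 - 7*d + 12) = (d - 4)^2*(d - 3)
(4) = (r + 4)*(r^2 + 6*r + 8) = (r + 2)*(r + 4)*(r + 4)
(5) = (v - 2)*(v + 3)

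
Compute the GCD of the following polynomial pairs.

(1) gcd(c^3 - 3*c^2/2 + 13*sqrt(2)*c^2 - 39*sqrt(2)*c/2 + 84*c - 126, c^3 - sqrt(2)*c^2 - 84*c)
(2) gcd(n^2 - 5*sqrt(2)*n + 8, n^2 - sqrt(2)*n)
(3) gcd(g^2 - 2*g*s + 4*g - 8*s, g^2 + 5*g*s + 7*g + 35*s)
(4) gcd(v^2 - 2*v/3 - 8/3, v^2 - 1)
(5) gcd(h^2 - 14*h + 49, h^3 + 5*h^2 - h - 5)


(1) = c + 6*sqrt(2)
(2) = gcd((n - 4*sqrt(2))*(n - sqrt(2)), n*(n - sqrt(2))) = n - sqrt(2)
(3) = 1
(4) = 1
(5) = gcd((h - 7)^2, (h - 1)*(h + 1)*(h + 5)) = 1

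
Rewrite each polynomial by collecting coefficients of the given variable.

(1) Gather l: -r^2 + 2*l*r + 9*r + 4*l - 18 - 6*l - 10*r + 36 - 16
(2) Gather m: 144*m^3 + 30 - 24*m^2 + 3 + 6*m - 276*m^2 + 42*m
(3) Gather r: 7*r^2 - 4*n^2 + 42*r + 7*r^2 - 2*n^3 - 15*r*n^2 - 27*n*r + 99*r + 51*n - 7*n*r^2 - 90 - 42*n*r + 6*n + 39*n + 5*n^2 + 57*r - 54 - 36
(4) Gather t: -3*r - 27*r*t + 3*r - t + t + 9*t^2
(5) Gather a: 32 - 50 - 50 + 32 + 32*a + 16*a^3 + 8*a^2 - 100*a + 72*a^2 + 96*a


(1) = l*(2*r - 2) - r^2 - r + 2
(2) = 144*m^3 - 300*m^2 + 48*m + 33
(3) = -2*n^3 + n^2 + 96*n + r^2*(14 - 7*n) + r*(-15*n^2 - 69*n + 198) - 180
(4) = -27*r*t + 9*t^2
(5) = 16*a^3 + 80*a^2 + 28*a - 36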